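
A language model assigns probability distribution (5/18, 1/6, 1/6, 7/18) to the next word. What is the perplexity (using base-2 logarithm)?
3.7448

Perplexity is 2^H (or exp(H) for natural log).

First, H = -Σ p log p = 1.9049 bits
Perplexity = 2^1.9049 = 3.7448

Interpretation: The model's uncertainty is equivalent to choosing uniformly among 3.7 options.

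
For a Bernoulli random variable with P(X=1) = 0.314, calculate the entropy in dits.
0.2702 dits

The binary entropy function is:
H(p) = -p log(p) - (1-p) log(1-p)

H(0.314) = -0.314 × log_10(0.314) - 0.686 × log_10(0.686)
H(0.314) = 0.2702 dits

Note: Binary entropy is maximized at p=0.5 (H=1 bit) and minimized at p=0 or p=1 (H=0).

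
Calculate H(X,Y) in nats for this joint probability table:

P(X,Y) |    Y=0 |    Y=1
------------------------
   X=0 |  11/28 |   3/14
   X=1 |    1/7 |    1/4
1.3217 nats

Joint entropy is H(X,Y) = -Σ_{x,y} p(x,y) log p(x,y).

Summing over all non-zero entries:
H(X,Y) = -[11/28·log_e(11/28) + 3/14·log_e(3/14) + 1/7·log_e(1/7) + 1/4·log_e(1/4)]
H(X,Y) = 1.3217 nats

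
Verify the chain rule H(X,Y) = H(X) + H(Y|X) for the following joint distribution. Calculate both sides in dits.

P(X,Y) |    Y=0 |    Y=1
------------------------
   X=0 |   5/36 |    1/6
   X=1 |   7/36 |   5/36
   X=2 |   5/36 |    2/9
H(X,Y) = 0.7704, H(X) = 0.4761, H(Y|X) = 0.2942 (all in dits)

Chain rule: H(X,Y) = H(X) + H(Y|X)

Left side — joint entropy directly:
H(X,Y) = -Σ p(x,y) log p(x,y) = 0.7704 dits

Right side — compute H(Y|X) from the conditional distributions:
P(X) = (11/36, 1/3, 13/36), so H(X) = 0.4761 dits
H(Y|X) = Σ_x P(X=x) · H(Y|X=x):
  P(Y|X=0) = (5/11, 6/11), H(Y|X=0) = 0.2992, weight P(X=0) = 11/36
  P(Y|X=1) = (7/12, 5/12), H(Y|X=1) = 0.2950, weight P(X=1) = 1/3
  P(Y|X=2) = (5/13, 8/13), H(Y|X=2) = 0.2894, weight P(X=2) = 13/36
H(Y|X) = 0.2942 dits

H(X) + H(Y|X) = 0.4761 + 0.2942 = 0.7704 dits

Both sides equal 0.7704 dits. ✓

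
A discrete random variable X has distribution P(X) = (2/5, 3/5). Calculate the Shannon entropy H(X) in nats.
0.6730 nats

Shannon entropy is H(X) = -Σ p(x) log p(x).

For P = (2/5, 3/5):
H = -2/5 × log_e(2/5) -3/5 × log_e(3/5)
H = 0.6730 nats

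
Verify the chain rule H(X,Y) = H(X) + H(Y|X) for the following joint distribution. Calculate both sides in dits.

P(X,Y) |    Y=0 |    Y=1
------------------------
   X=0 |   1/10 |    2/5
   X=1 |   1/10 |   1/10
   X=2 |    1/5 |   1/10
H(X,Y) = 0.6990, H(X) = 0.4472, H(Y|X) = 0.2518 (all in dits)

Chain rule: H(X,Y) = H(X) + H(Y|X)

Left side — joint entropy directly:
H(X,Y) = -Σ p(x,y) log p(x,y) = 0.6990 dits

Right side — compute H(Y|X) from the conditional distributions:
P(X) = (1/2, 1/5, 3/10), so H(X) = 0.4472 dits
H(Y|X) = Σ_x P(X=x) · H(Y|X=x):
  P(Y|X=0) = (1/5, 4/5), H(Y|X=0) = 0.2173, weight P(X=0) = 1/2
  P(Y|X=1) = (1/2, 1/2), H(Y|X=1) = 0.3010, weight P(X=1) = 1/5
  P(Y|X=2) = (2/3, 1/3), H(Y|X=2) = 0.2764, weight P(X=2) = 3/10
H(Y|X) = 0.2518 dits

H(X) + H(Y|X) = 0.4472 + 0.2518 = 0.6990 dits

Both sides equal 0.6990 dits. ✓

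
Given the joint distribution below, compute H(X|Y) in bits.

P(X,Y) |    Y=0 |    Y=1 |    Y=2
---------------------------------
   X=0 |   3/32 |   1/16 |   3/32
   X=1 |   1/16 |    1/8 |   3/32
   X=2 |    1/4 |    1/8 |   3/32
1.4636 bits

Using the chain rule: H(X|Y) = H(X,Y) - H(Y)

First, compute H(X,Y) = 3.0306 bits

Marginal P(Y) = (13/32, 5/16, 9/32)
H(Y) = 1.5671 bits

H(X|Y) = H(X,Y) - H(Y) = 3.0306 - 1.5671 = 1.4636 bits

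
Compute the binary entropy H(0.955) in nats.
0.1835 nats

The binary entropy function is:
H(p) = -p log(p) - (1-p) log(1-p)

H(0.955) = -0.955 × log_e(0.955) - 0.045 × log_e(0.045)
H(0.955) = 0.1835 nats

Note: Binary entropy is maximized at p=0.5 (H=1 bit) and minimized at p=0 or p=1 (H=0).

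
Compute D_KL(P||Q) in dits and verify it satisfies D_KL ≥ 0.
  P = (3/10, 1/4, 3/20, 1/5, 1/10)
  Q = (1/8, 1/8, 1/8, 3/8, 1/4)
0.1068 dits

KL divergence satisfies the Gibbs inequality: D_KL(P||Q) ≥ 0 for all distributions P, Q.

D_KL(P||Q) = Σ p(x) log(p(x)/q(x))
Term by term:
  x=0: 3/10 × log_10[(3/10)/(1/8)] = 0.1141
  x=1: 1/4 × log_10[(1/4)/(1/8)] = 0.0753
  x=2: 3/20 × log_10[(3/20)/(1/8)] = 0.0119
  x=3: 1/5 × log_10[(1/5)/(3/8)] = -0.0546
  x=4: 1/10 × log_10[(1/10)/(1/4)] = -0.0398
D_KL(P||Q) = 0.1068 dits

D_KL(P||Q) = 0.1068 ≥ 0 ✓

This non-negativity is a fundamental property: relative entropy cannot be negative because it measures how different Q is from P.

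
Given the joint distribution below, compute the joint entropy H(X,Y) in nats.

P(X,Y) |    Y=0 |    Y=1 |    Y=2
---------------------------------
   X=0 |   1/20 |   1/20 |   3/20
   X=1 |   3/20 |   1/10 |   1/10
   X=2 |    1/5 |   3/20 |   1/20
2.0855 nats

Joint entropy is H(X,Y) = -Σ_{x,y} p(x,y) log p(x,y).

Summing over all non-zero entries:
H(X,Y) = -[1/20·log_e(1/20) + 1/20·log_e(1/20) + 3/20·log_e(3/20) + 3/20·log_e(3/20) + 1/10·log_e(1/10) + 1/10·log_e(1/10) + 1/5·log_e(1/5) + 3/20·log_e(3/20) + 1/20·log_e(1/20)]
H(X,Y) = 2.0855 nats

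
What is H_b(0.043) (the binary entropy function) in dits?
0.0770 dits

The binary entropy function is:
H(p) = -p log(p) - (1-p) log(1-p)

H(0.043) = -0.043 × log_10(0.043) - 0.957 × log_10(0.957)
H(0.043) = 0.0770 dits

Note: Binary entropy is maximized at p=0.5 (H=1 bit) and minimized at p=0 or p=1 (H=0).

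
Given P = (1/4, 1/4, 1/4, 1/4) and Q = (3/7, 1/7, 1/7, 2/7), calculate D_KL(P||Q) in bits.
0.1611 bits

KL divergence: D_KL(P||Q) = Σ p(x) log(p(x)/q(x))

Computing term by term:
  x=0: 1/4 × log_2[(1/4)/(3/7)] = 1/4 × -0.7776 = -0.1944
  x=1: 1/4 × log_2[(1/4)/(1/7)] = 1/4 × 0.8074 = 0.2018
  x=2: 1/4 × log_2[(1/4)/(1/7)] = 1/4 × 0.8074 = 0.2018
  x=3: 1/4 × log_2[(1/4)/(2/7)] = 1/4 × -0.1926 = -0.0482

D_KL(P||Q) = 0.1611 bits

Note: KL divergence is always non-negative and equals 0 iff P = Q.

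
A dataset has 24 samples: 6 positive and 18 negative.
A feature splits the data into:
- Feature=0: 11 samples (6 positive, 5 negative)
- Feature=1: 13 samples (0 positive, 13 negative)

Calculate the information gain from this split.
0.3557 bits

Information Gain = H(Y) - H(Y|Feature)

Before split:
P(positive) = 6/24 = 0.2500
H(Y) = 0.8113 bits

After split:
Feature=0: H = 0.9940 bits (weight = 11/24)
Feature=1: H = 0.0000 bits (weight = 13/24)
H(Y|Feature) = (11/24)×0.9940 + (13/24)×0.0000 = 0.4556 bits

Information Gain = 0.8113 - 0.4556 = 0.3557 bits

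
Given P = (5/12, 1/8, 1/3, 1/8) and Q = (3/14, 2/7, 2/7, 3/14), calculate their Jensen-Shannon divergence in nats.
0.0395 nats

Jensen-Shannon divergence is:
JSD(P||Q) = 0.5 × D_KL(P||M) + 0.5 × D_KL(Q||M)
where M = 0.5 × (P + Q) is the mixture distribution.

M = 0.5 × (5/12, 1/8, 1/3, 1/8) + 0.5 × (3/14, 2/7, 2/7, 3/14) = (0.315476, 0.205357, 0.309524, 0.169643)

D_KL(P||M) = 0.0404 nats
D_KL(Q||M) = 0.0387 nats

JSD(P||Q) = 0.5 × 0.0404 + 0.5 × 0.0387 = 0.0395 nats

Unlike KL divergence, JSD is symmetric and bounded: 0 ≤ JSD ≤ log(2).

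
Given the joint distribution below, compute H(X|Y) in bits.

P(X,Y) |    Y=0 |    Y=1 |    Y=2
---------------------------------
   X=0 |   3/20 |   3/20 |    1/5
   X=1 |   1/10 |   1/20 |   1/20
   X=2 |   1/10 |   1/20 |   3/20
1.4498 bits

Using the chain rule: H(X|Y) = H(X,Y) - H(Y)

First, compute H(X,Y) = 3.0087 bits

Marginal P(Y) = (7/20, 1/4, 2/5)
H(Y) = 1.5589 bits

H(X|Y) = H(X,Y) - H(Y) = 3.0087 - 1.5589 = 1.4498 bits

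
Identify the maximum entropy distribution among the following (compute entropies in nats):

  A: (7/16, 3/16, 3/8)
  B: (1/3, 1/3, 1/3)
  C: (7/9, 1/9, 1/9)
B

For a discrete distribution over n outcomes, entropy is maximized by the uniform distribution.

Computing entropies:
H(A) = 1.0434 nats
H(B) = 1.0986 nats
H(C) = 0.6837 nats

The uniform distribution (where all probabilities equal 1/3) achieves the maximum entropy of log_e(3) = 1.0986 nats.

Distribution B has the highest entropy.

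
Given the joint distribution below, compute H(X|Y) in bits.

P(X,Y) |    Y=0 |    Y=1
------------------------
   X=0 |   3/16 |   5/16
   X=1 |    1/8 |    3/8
0.9868 bits

Using the chain rule: H(X|Y) = H(X,Y) - H(Y)

First, compute H(X,Y) = 1.8829 bits

Marginal P(Y) = (5/16, 11/16)
H(Y) = 0.8960 bits

H(X|Y) = H(X,Y) - H(Y) = 1.8829 - 0.8960 = 0.9868 bits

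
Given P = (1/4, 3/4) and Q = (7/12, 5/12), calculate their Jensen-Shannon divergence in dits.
0.0254 dits

Jensen-Shannon divergence is:
JSD(P||Q) = 0.5 × D_KL(P||M) + 0.5 × D_KL(Q||M)
where M = 0.5 × (P + Q) is the mixture distribution.

M = 0.5 × (1/4, 3/4) + 0.5 × (7/12, 5/12) = (5/12, 7/12)

D_KL(P||M) = 0.0264 dits
D_KL(Q||M) = 0.0244 dits

JSD(P||Q) = 0.5 × 0.0264 + 0.5 × 0.0244 = 0.0254 dits

Unlike KL divergence, JSD is symmetric and bounded: 0 ≤ JSD ≤ log(2).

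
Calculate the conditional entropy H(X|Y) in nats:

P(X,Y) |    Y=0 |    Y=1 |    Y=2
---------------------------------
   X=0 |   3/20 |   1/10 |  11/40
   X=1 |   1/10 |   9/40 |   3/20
0.6448 nats

Using the chain rule: H(X|Y) = H(X,Y) - H(Y)

First, compute H(X,Y) = 1.7203 nats

Marginal P(Y) = (1/4, 13/40, 17/40)
H(Y) = 1.0755 nats

H(X|Y) = H(X,Y) - H(Y) = 1.7203 - 1.0755 = 0.6448 nats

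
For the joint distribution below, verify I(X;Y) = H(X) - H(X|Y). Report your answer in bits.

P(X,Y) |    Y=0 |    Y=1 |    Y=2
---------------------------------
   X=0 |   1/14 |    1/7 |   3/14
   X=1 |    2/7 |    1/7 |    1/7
I(X;Y) = 0.0949 bits

Mutual information has multiple equivalent forms:
- I(X;Y) = H(X) - H(X|Y)
- I(X;Y) = H(Y) - H(Y|X)
- I(X;Y) = H(X) + H(Y) - H(X,Y)

Computing all quantities:
H(X) = 0.9852, H(Y) = 1.5774, H(X,Y) = 2.4677
H(X|Y) = 0.8903, H(Y|X) = 1.4825

Verification:
H(X) - H(X|Y) = 0.9852 - 0.8903 = 0.0949
H(Y) - H(Y|X) = 1.5774 - 1.4825 = 0.0949
H(X) + H(Y) - H(X,Y) = 0.9852 + 1.5774 - 2.4677 = 0.0949

All forms give I(X;Y) = 0.0949 bits. ✓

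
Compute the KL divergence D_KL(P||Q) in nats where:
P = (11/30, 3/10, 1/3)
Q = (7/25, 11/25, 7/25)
0.0421 nats

KL divergence: D_KL(P||Q) = Σ p(x) log(p(x)/q(x))

Computing term by term:
  x=0: 11/30 × log_e[(11/30)/(7/25)] = 11/30 × 0.2697 = 0.0989
  x=1: 3/10 × log_e[(3/10)/(11/25)] = 3/10 × -0.3830 = -0.1149
  x=2: 1/3 × log_e[(1/3)/(7/25)] = 1/3 × 0.1744 = 0.0581

D_KL(P||Q) = 0.0421 nats

Note: KL divergence is always non-negative and equals 0 iff P = Q.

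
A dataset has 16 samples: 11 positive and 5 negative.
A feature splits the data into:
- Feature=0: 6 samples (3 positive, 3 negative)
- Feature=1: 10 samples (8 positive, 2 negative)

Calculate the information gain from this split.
0.0698 bits

Information Gain = H(Y) - H(Y|Feature)

Before split:
P(positive) = 11/16 = 0.6875
H(Y) = 0.8960 bits

After split:
Feature=0: H = 1.0000 bits (weight = 6/16)
Feature=1: H = 0.7219 bits (weight = 10/16)
H(Y|Feature) = (6/16)×1.0000 + (10/16)×0.7219 = 0.8262 bits

Information Gain = 0.8960 - 0.8262 = 0.0698 bits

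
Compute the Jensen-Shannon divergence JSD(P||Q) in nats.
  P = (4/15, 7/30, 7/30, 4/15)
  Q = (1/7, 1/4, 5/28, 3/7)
0.0210 nats

Jensen-Shannon divergence is:
JSD(P||Q) = 0.5 × D_KL(P||M) + 0.5 × D_KL(Q||M)
where M = 0.5 × (P + Q) is the mixture distribution.

M = 0.5 × (4/15, 7/30, 7/30, 4/15) + 0.5 × (1/7, 1/4, 5/28, 3/7) = (0.204762, 0.241667, 0.205952, 0.347619)

D_KL(P||M) = 0.0207 nats
D_KL(Q||M) = 0.0213 nats

JSD(P||Q) = 0.5 × 0.0207 + 0.5 × 0.0213 = 0.0210 nats

Unlike KL divergence, JSD is symmetric and bounded: 0 ≤ JSD ≤ log(2).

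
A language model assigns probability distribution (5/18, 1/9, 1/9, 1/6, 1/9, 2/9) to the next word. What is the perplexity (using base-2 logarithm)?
5.5906

Perplexity is 2^H (or exp(H) for natural log).

First, H = -Σ p log p = 2.4830 bits
Perplexity = 2^2.4830 = 5.5906

Interpretation: The model's uncertainty is equivalent to choosing uniformly among 5.6 options.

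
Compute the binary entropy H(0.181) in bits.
0.6823 bits

The binary entropy function is:
H(p) = -p log(p) - (1-p) log(1-p)

H(0.181) = -0.181 × log_2(0.181) - 0.819 × log_2(0.819)
H(0.181) = 0.6823 bits

Note: Binary entropy is maximized at p=0.5 (H=1 bit) and minimized at p=0 or p=1 (H=0).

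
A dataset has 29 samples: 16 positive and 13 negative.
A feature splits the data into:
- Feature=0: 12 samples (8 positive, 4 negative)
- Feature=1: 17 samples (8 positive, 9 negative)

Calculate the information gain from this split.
0.0275 bits

Information Gain = H(Y) - H(Y|Feature)

Before split:
P(positive) = 16/29 = 0.5517
H(Y) = 0.9923 bits

After split:
Feature=0: H = 0.9183 bits (weight = 12/29)
Feature=1: H = 0.9975 bits (weight = 17/29)
H(Y|Feature) = (12/29)×0.9183 + (17/29)×0.9975 = 0.9647 bits

Information Gain = 0.9923 - 0.9647 = 0.0275 bits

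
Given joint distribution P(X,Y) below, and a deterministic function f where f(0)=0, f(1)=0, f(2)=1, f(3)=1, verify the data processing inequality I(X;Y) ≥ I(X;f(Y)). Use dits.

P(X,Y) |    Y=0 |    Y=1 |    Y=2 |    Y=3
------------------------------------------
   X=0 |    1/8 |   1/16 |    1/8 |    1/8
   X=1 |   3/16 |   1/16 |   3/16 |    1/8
I(X;Y) = 0.0021, I(X;f(Y)) = 0.0001, inequality holds: 0.0021 ≥ 0.0001

Data Processing Inequality: For any Markov chain X → Y → Z, we have I(X;Y) ≥ I(X;Z).

Here Z = f(Y) is a deterministic function of Y, forming X → Y → Z.

Original I(X;Y) = 0.0021 dits

After applying f:
P(X,Z) where Z=f(Y):
- P(X,Z=0) = P(X,Y=0) + P(X,Y=1)
- P(X,Z=1) = P(X,Y=2) + P(X,Y=3)

I(X;Z) = I(X;f(Y)) = 0.0001 dits

Verification: 0.0021 ≥ 0.0001 ✓

Information cannot be created by processing; the function f can only lose information about X.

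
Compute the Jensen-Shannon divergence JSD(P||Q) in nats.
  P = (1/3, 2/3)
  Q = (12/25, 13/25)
0.0112 nats

Jensen-Shannon divergence is:
JSD(P||Q) = 0.5 × D_KL(P||M) + 0.5 × D_KL(Q||M)
where M = 0.5 × (P + Q) is the mixture distribution.

M = 0.5 × (1/3, 2/3) + 0.5 × (12/25, 13/25) = (0.406667, 0.593333)

D_KL(P||M) = 0.0114 nats
D_KL(Q||M) = 0.0110 nats

JSD(P||Q) = 0.5 × 0.0114 + 0.5 × 0.0110 = 0.0112 nats

Unlike KL divergence, JSD is symmetric and bounded: 0 ≤ JSD ≤ log(2).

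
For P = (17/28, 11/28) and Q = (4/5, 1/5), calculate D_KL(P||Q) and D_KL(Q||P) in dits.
D_KL(P||Q) = 0.0425, D_KL(Q||P) = 0.0372

KL divergence is not symmetric: D_KL(P||Q) ≠ D_KL(Q||P) in general.

D_KL(P||Q) = 0.0425 dits
D_KL(Q||P) = 0.0372 dits

No, they are not equal!

This asymmetry is why KL divergence is not a true distance metric.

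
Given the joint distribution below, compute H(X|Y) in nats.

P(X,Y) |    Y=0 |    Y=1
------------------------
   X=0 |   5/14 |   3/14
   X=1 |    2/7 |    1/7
0.6820 nats

Using the chain rule: H(X|Y) = H(X,Y) - H(Y)

First, compute H(X,Y) = 1.3337 nats

Marginal P(Y) = (9/14, 5/14)
H(Y) = 0.6518 nats

H(X|Y) = H(X,Y) - H(Y) = 1.3337 - 0.6518 = 0.6820 nats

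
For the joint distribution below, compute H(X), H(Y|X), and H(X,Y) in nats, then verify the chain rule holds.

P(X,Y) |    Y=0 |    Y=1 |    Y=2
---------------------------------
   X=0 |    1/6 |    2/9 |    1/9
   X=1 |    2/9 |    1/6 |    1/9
H(X,Y) = 1.7540, H(X) = 0.6931, H(Y|X) = 1.0609 (all in nats)

Chain rule: H(X,Y) = H(X) + H(Y|X)

Left side — joint entropy directly:
H(X,Y) = -Σ p(x,y) log p(x,y) = 1.7540 nats

Right side — compute H(Y|X) from the conditional distributions:
P(X) = (1/2, 1/2), so H(X) = 0.6931 nats
H(Y|X) = Σ_x P(X=x) · H(Y|X=x):
  P(Y|X=0) = (1/3, 4/9, 2/9), H(Y|X=0) = 1.0609, weight P(X=0) = 1/2
  P(Y|X=1) = (4/9, 1/3, 2/9), H(Y|X=1) = 1.0609, weight P(X=1) = 1/2
H(Y|X) = 1.0609 nats

H(X) + H(Y|X) = 0.6931 + 1.0609 = 1.7540 nats

Both sides equal 1.7540 nats. ✓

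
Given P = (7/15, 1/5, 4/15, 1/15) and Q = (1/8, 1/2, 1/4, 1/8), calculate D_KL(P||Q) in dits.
0.1767 dits

KL divergence: D_KL(P||Q) = Σ p(x) log(p(x)/q(x))

Computing term by term:
  x=0: 7/15 × log_10[(7/15)/(1/8)] = 7/15 × 0.5721 = 0.2670
  x=1: 1/5 × log_10[(1/5)/(1/2)] = 1/5 × -0.3979 = -0.0796
  x=2: 4/15 × log_10[(4/15)/(1/4)] = 4/15 × 0.0280 = 0.0075
  x=3: 1/15 × log_10[(1/15)/(1/8)] = 1/15 × -0.2730 = -0.0182

D_KL(P||Q) = 0.1767 dits

Note: KL divergence is always non-negative and equals 0 iff P = Q.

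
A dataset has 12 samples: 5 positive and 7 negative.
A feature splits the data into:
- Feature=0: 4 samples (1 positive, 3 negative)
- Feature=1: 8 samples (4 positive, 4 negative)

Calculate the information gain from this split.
0.0428 bits

Information Gain = H(Y) - H(Y|Feature)

Before split:
P(positive) = 5/12 = 0.4167
H(Y) = 0.9799 bits

After split:
Feature=0: H = 0.8113 bits (weight = 4/12)
Feature=1: H = 1.0000 bits (weight = 8/12)
H(Y|Feature) = (4/12)×0.8113 + (8/12)×1.0000 = 0.9371 bits

Information Gain = 0.9799 - 0.9371 = 0.0428 bits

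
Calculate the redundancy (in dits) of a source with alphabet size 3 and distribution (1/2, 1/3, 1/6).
0.0379 dits

Redundancy measures how far a source is from maximum entropy:
R = H_max - H(X)

Maximum entropy for 3 symbols: H_max = log_10(3) = 0.4771 dits
Actual entropy: H(X) = 0.4392 dits
Redundancy: R = 0.4771 - 0.4392 = 0.0379 dits

This redundancy represents potential for compression: the source could be compressed by 0.0379 dits per symbol.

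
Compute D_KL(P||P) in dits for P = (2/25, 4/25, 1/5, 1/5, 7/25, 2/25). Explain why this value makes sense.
0.0000 dits

KL divergence satisfies the Gibbs inequality: D_KL(P||Q) ≥ 0 for all distributions P, Q.

D_KL(P||Q) = Σ p(x) log(p(x)/q(x))
Each term is p(x) × log_10(p(x)/p(x)) = p(x) × log_10(1) = 0, so the sum is 0.
D_KL(P||Q) = 0.0000 dits

When P = Q, the KL divergence is exactly 0, as there is no 'divergence' between identical distributions.

This non-negativity is a fundamental property: relative entropy cannot be negative because it measures how different Q is from P.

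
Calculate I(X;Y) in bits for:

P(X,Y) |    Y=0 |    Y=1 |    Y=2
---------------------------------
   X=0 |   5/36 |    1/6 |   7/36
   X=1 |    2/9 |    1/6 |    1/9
0.0306 bits

Mutual information: I(X;Y) = H(X) + H(Y) - H(X,Y)

Marginals:
P(X) = (1/2, 1/2), H(X) = 1.0000 bits
P(Y) = (13/36, 1/3, 11/36), H(Y) = 1.5816 bits

Joint entropy: H(X,Y) = 2.5510 bits

I(X;Y) = 1.0000 + 1.5816 - 2.5510 = 0.0306 bits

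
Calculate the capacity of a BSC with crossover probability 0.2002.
0.2777 bits

For a binary symmetric channel (BSC) with error probability p:
Capacity C = 1 - H(p) bits per symbol

where H(p) = -p log₂(p) - (1-p) log₂(1-p) is the binary entropy function.

H(0.2002) = 0.7223 bits
C = 1 - 0.7223 = 0.2777 bits per symbol

This means we can reliably transmit up to 0.2777 bits of information per channel use.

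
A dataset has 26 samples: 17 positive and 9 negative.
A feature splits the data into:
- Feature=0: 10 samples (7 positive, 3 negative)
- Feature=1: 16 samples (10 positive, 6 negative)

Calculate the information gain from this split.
0.0043 bits

Information Gain = H(Y) - H(Y|Feature)

Before split:
P(positive) = 17/26 = 0.6538
H(Y) = 0.9306 bits

After split:
Feature=0: H = 0.8813 bits (weight = 10/26)
Feature=1: H = 0.9544 bits (weight = 16/26)
H(Y|Feature) = (10/26)×0.8813 + (16/26)×0.9544 = 0.9263 bits

Information Gain = 0.9306 - 0.9263 = 0.0043 bits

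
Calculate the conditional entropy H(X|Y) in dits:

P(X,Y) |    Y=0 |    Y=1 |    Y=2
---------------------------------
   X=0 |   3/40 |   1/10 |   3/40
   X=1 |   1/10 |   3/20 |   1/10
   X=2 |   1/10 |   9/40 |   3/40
0.4642 dits

Using the chain rule: H(X|Y) = H(X,Y) - H(Y)

First, compute H(X,Y) = 0.9225 dits

Marginal P(Y) = (11/40, 19/40, 1/4)
H(Y) = 0.4583 dits

H(X|Y) = H(X,Y) - H(Y) = 0.9225 - 0.4583 = 0.4642 dits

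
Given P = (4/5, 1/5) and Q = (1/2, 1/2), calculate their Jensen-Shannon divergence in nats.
0.0507 nats

Jensen-Shannon divergence is:
JSD(P||Q) = 0.5 × D_KL(P||M) + 0.5 × D_KL(Q||M)
where M = 0.5 × (P + Q) is the mixture distribution.

M = 0.5 × (4/5, 1/5) + 0.5 × (1/2, 1/2) = (13/20, 7/20)

D_KL(P||M) = 0.0542 nats
D_KL(Q||M) = 0.0472 nats

JSD(P||Q) = 0.5 × 0.0542 + 0.5 × 0.0472 = 0.0507 nats

Unlike KL divergence, JSD is symmetric and bounded: 0 ≤ JSD ≤ log(2).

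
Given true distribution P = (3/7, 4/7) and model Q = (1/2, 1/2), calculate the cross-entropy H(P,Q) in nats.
0.6931 nats

Cross-entropy: H(P,Q) = -Σ p(x) log q(x)

Alternatively: H(P,Q) = H(P) + D_KL(P||Q)
H(P) = 0.6829 nats
D_KL(P||Q) = 0.0102 nats

H(P,Q) = 0.6829 + 0.0102 = 0.6931 nats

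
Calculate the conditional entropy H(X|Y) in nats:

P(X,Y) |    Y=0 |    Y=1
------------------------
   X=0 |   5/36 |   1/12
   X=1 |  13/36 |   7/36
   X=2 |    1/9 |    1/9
0.9875 nats

Using the chain rule: H(X|Y) = H(X,Y) - H(Y)

First, compute H(X,Y) = 1.6558 nats

Marginal P(Y) = (11/18, 7/18)
H(Y) = 0.6682 nats

H(X|Y) = H(X,Y) - H(Y) = 1.6558 - 0.6682 = 0.9875 nats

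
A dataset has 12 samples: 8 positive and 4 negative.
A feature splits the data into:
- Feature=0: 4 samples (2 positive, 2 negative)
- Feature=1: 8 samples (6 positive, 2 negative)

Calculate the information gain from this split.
0.0441 bits

Information Gain = H(Y) - H(Y|Feature)

Before split:
P(positive) = 8/12 = 0.6667
H(Y) = 0.9183 bits

After split:
Feature=0: H = 1.0000 bits (weight = 4/12)
Feature=1: H = 0.8113 bits (weight = 8/12)
H(Y|Feature) = (4/12)×1.0000 + (8/12)×0.8113 = 0.8742 bits

Information Gain = 0.9183 - 0.8742 = 0.0441 bits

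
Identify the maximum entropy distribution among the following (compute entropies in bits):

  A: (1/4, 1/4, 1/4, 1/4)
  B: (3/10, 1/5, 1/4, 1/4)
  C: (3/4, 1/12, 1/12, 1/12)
A

For a discrete distribution over n outcomes, entropy is maximized by the uniform distribution.

Computing entropies:
H(A) = 2.0000 bits
H(B) = 1.9855 bits
H(C) = 1.2075 bits

The uniform distribution (where all probabilities equal 1/4) achieves the maximum entropy of log_2(4) = 2.0000 bits.

Distribution A has the highest entropy.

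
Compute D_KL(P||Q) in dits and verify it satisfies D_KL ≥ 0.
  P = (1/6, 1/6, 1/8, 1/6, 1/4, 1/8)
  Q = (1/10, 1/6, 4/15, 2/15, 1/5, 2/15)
0.0327 dits

KL divergence satisfies the Gibbs inequality: D_KL(P||Q) ≥ 0 for all distributions P, Q.

D_KL(P||Q) = Σ p(x) log(p(x)/q(x))
Term by term:
  x=0: 1/6 × log_10[(1/6)/(1/10)] = 0.0370
  x=1: 1/6 × log_10[(1/6)/(1/6)] = 0.0000
  x=2: 1/8 × log_10[(1/8)/(4/15)] = -0.0411
  x=3: 1/6 × log_10[(1/6)/(2/15)] = 0.0162
  x=4: 1/4 × log_10[(1/4)/(1/5)] = 0.0242
  x=5: 1/8 × log_10[(1/8)/(2/15)] = -0.0035
D_KL(P||Q) = 0.0327 dits

D_KL(P||Q) = 0.0327 ≥ 0 ✓

This non-negativity is a fundamental property: relative entropy cannot be negative because it measures how different Q is from P.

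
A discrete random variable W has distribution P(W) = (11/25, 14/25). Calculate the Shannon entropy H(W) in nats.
0.6859 nats

Shannon entropy is H(X) = -Σ p(x) log p(x).

For P = (11/25, 14/25):
H = -11/25 × log_e(11/25) -14/25 × log_e(14/25)
H = 0.6859 nats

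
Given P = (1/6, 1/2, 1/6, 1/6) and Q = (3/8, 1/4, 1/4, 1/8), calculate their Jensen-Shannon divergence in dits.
0.0206 dits

Jensen-Shannon divergence is:
JSD(P||Q) = 0.5 × D_KL(P||M) + 0.5 × D_KL(Q||M)
where M = 0.5 × (P + Q) is the mixture distribution.

M = 0.5 × (1/6, 1/2, 1/6, 1/6) + 0.5 × (3/8, 1/4, 1/4, 1/8) = (0.270833, 3/8, 5/24, 0.145833)

D_KL(P||M) = 0.0208 dits
D_KL(Q||M) = 0.0204 dits

JSD(P||Q) = 0.5 × 0.0208 + 0.5 × 0.0204 = 0.0206 dits

Unlike KL divergence, JSD is symmetric and bounded: 0 ≤ JSD ≤ log(2).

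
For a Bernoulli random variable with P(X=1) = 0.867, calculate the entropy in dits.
0.1703 dits

The binary entropy function is:
H(p) = -p log(p) - (1-p) log(1-p)

H(0.867) = -0.867 × log_10(0.867) - 0.133 × log_10(0.133)
H(0.867) = 0.1703 dits

Note: Binary entropy is maximized at p=0.5 (H=1 bit) and minimized at p=0 or p=1 (H=0).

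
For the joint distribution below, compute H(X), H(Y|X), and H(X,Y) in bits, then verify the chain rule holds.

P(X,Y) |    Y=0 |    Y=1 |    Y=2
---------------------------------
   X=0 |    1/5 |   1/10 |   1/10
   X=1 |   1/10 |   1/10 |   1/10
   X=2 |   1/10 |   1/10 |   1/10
H(X,Y) = 3.1219, H(X) = 1.5710, H(Y|X) = 1.5510 (all in bits)

Chain rule: H(X,Y) = H(X) + H(Y|X)

Left side — joint entropy directly:
H(X,Y) = -Σ p(x,y) log p(x,y) = 3.1219 bits

Right side — compute H(Y|X) from the conditional distributions:
P(X) = (2/5, 3/10, 3/10), so H(X) = 1.5710 bits
H(Y|X) = Σ_x P(X=x) · H(Y|X=x):
  P(Y|X=0) = (1/2, 1/4, 1/4), H(Y|X=0) = 1.5000, weight P(X=0) = 2/5
  P(Y|X=1) = (1/3, 1/3, 1/3), H(Y|X=1) = 1.5850, weight P(X=1) = 3/10
  P(Y|X=2) = (1/3, 1/3, 1/3), H(Y|X=2) = 1.5850, weight P(X=2) = 3/10
H(Y|X) = 1.5510 bits

H(X) + H(Y|X) = 1.5710 + 1.5510 = 3.1219 bits

Both sides equal 3.1219 bits. ✓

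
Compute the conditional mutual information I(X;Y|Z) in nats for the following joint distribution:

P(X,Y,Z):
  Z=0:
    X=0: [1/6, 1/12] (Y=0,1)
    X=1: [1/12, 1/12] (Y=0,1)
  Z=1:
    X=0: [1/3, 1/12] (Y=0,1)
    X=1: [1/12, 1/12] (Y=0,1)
0.0307 nats

Conditional mutual information: I(X;Y|Z) = H(X|Z) + H(Y|Z) - H(X,Y|Z)

H(Z) = 0.6792
H(X,Z) = 1.3086 → H(X|Z) = 0.6294
H(Y,Z) = 1.3086 → H(Y|Z) = 0.6294
H(X,Y,Z) = 1.9073 → H(X,Y|Z) = 1.2281

I(X;Y|Z) = 0.6294 + 0.6294 - 1.2281 = 0.0307 nats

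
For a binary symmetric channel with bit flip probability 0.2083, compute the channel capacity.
0.2618 bits

For a binary symmetric channel (BSC) with error probability p:
Capacity C = 1 - H(p) bits per symbol

where H(p) = -p log₂(p) - (1-p) log₂(1-p) is the binary entropy function.

H(0.2083) = 0.7382 bits
C = 1 - 0.7382 = 0.2618 bits per symbol

This means we can reliably transmit up to 0.2618 bits of information per channel use.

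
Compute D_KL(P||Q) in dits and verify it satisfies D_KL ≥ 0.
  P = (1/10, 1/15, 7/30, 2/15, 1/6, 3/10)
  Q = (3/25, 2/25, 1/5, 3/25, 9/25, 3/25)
0.0722 dits

KL divergence satisfies the Gibbs inequality: D_KL(P||Q) ≥ 0 for all distributions P, Q.

D_KL(P||Q) = Σ p(x) log(p(x)/q(x))
Term by term:
  x=0: 1/10 × log_10[(1/10)/(3/25)] = -0.0079
  x=1: 1/15 × log_10[(1/15)/(2/25)] = -0.0053
  x=2: 7/30 × log_10[(7/30)/(1/5)] = 0.0156
  x=3: 2/15 × log_10[(2/15)/(3/25)] = 0.0061
  x=4: 1/6 × log_10[(1/6)/(9/25)] = -0.0557
  x=5: 3/10 × log_10[(3/10)/(3/25)] = 0.1194
D_KL(P||Q) = 0.0722 dits

D_KL(P||Q) = 0.0722 ≥ 0 ✓

This non-negativity is a fundamental property: relative entropy cannot be negative because it measures how different Q is from P.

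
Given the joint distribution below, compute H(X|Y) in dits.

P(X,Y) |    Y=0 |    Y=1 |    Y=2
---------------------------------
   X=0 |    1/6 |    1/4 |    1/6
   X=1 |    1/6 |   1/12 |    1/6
0.2821 dits

Using the chain rule: H(X|Y) = H(X,Y) - H(Y)

First, compute H(X,Y) = 0.7592 dits

Marginal P(Y) = (1/3, 1/3, 1/3)
H(Y) = 0.4771 dits

H(X|Y) = H(X,Y) - H(Y) = 0.7592 - 0.4771 = 0.2821 dits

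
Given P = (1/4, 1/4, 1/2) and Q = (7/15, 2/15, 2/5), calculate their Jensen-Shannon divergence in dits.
0.0124 dits

Jensen-Shannon divergence is:
JSD(P||Q) = 0.5 × D_KL(P||M) + 0.5 × D_KL(Q||M)
where M = 0.5 × (P + Q) is the mixture distribution.

M = 0.5 × (1/4, 1/4, 1/2) + 0.5 × (7/15, 2/15, 2/5) = (0.358333, 0.191667, 9/20)

D_KL(P||M) = 0.0126 dits
D_KL(Q||M) = 0.0121 dits

JSD(P||Q) = 0.5 × 0.0126 + 0.5 × 0.0121 = 0.0124 dits

Unlike KL divergence, JSD is symmetric and bounded: 0 ≤ JSD ≤ log(2).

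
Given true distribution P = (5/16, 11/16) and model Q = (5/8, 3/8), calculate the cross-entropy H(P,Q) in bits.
1.1847 bits

Cross-entropy: H(P,Q) = -Σ p(x) log q(x)

Alternatively: H(P,Q) = H(P) + D_KL(P||Q)
H(P) = 0.8960 bits
D_KL(P||Q) = 0.2887 bits

H(P,Q) = 0.8960 + 0.2887 = 1.1847 bits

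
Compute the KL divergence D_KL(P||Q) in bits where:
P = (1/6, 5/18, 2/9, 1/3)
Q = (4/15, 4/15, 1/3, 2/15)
0.2140 bits

KL divergence: D_KL(P||Q) = Σ p(x) log(p(x)/q(x))

Computing term by term:
  x=0: 1/6 × log_2[(1/6)/(4/15)] = 1/6 × -0.6781 = -0.1130
  x=1: 5/18 × log_2[(5/18)/(4/15)] = 5/18 × 0.0589 = 0.0164
  x=2: 2/9 × log_2[(2/9)/(1/3)] = 2/9 × -0.5850 = -0.1300
  x=3: 1/3 × log_2[(1/3)/(2/15)] = 1/3 × 1.3219 = 0.4406

D_KL(P||Q) = 0.2140 bits

Note: KL divergence is always non-negative and equals 0 iff P = Q.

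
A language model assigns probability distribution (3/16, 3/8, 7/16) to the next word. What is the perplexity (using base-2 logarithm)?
2.8387

Perplexity is 2^H (or exp(H) for natural log).

First, H = -Σ p log p = 1.5052 bits
Perplexity = 2^1.5052 = 2.8387

Interpretation: The model's uncertainty is equivalent to choosing uniformly among 2.8 options.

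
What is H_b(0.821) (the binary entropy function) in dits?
0.2041 dits

The binary entropy function is:
H(p) = -p log(p) - (1-p) log(1-p)

H(0.821) = -0.821 × log_10(0.821) - 0.179 × log_10(0.179)
H(0.821) = 0.2041 dits

Note: Binary entropy is maximized at p=0.5 (H=1 bit) and minimized at p=0 or p=1 (H=0).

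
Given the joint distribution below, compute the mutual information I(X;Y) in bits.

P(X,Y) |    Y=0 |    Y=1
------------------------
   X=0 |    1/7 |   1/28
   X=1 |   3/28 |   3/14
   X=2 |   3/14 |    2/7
0.0796 bits

Mutual information: I(X;Y) = H(X) + H(Y) - H(X,Y)

Marginals:
P(X) = (5/28, 9/28, 1/2), H(X) = 1.4701 bits
P(Y) = (13/28, 15/28), H(Y) = 0.9963 bits

Joint entropy: H(X,Y) = 2.3868 bits

I(X;Y) = 1.4701 + 0.9963 - 2.3868 = 0.0796 bits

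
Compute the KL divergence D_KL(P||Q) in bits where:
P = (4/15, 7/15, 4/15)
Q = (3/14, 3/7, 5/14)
0.0291 bits

KL divergence: D_KL(P||Q) = Σ p(x) log(p(x)/q(x))

Computing term by term:
  x=0: 4/15 × log_2[(4/15)/(3/14)] = 4/15 × 0.3155 = 0.0841
  x=1: 7/15 × log_2[(7/15)/(3/7)] = 7/15 × 0.1229 = 0.0573
  x=2: 4/15 × log_2[(4/15)/(5/14)] = 4/15 × -0.4215 = -0.1124

D_KL(P||Q) = 0.0291 bits

Note: KL divergence is always non-negative and equals 0 iff P = Q.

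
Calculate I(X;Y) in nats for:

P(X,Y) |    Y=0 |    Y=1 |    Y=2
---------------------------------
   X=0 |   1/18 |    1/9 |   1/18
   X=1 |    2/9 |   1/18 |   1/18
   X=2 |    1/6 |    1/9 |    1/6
0.0708 nats

Mutual information: I(X;Y) = H(X) + H(Y) - H(X,Y)

Marginals:
P(X) = (2/9, 1/3, 4/9), H(X) = 1.0609 nats
P(Y) = (4/9, 5/18, 5/18), H(Y) = 1.0720 nats

Joint entropy: H(X,Y) = 2.0621 nats

I(X;Y) = 1.0609 + 1.0720 - 2.0621 = 0.0708 nats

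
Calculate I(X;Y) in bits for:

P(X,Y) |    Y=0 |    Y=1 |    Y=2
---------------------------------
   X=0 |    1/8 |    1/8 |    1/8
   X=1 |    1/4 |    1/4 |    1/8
0.0157 bits

Mutual information: I(X;Y) = H(X) + H(Y) - H(X,Y)

Marginals:
P(X) = (3/8, 5/8), H(X) = 0.9544 bits
P(Y) = (3/8, 3/8, 1/4), H(Y) = 1.5613 bits

Joint entropy: H(X,Y) = 2.5000 bits

I(X;Y) = 0.9544 + 1.5613 - 2.5000 = 0.0157 bits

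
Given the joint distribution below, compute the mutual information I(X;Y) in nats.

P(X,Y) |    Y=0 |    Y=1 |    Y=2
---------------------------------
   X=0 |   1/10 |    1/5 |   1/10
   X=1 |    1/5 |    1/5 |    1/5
0.0138 nats

Mutual information: I(X;Y) = H(X) + H(Y) - H(X,Y)

Marginals:
P(X) = (2/5, 3/5), H(X) = 0.6730 nats
P(Y) = (3/10, 2/5, 3/10), H(Y) = 1.0889 nats

Joint entropy: H(X,Y) = 1.7481 nats

I(X;Y) = 0.6730 + 1.0889 - 1.7481 = 0.0138 nats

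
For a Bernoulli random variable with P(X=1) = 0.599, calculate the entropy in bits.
0.9715 bits

The binary entropy function is:
H(p) = -p log(p) - (1-p) log(1-p)

H(0.599) = -0.599 × log_2(0.599) - 0.401 × log_2(0.401)
H(0.599) = 0.9715 bits

Note: Binary entropy is maximized at p=0.5 (H=1 bit) and minimized at p=0 or p=1 (H=0).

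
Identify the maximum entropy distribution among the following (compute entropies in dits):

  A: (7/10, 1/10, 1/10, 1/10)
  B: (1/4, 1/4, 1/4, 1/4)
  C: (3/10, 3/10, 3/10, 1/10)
B

For a discrete distribution over n outcomes, entropy is maximized by the uniform distribution.

Computing entropies:
H(A) = 0.4084 dits
H(B) = 0.6021 dits
H(C) = 0.5706 dits

The uniform distribution (where all probabilities equal 1/4) achieves the maximum entropy of log_10(4) = 0.6021 dits.

Distribution B has the highest entropy.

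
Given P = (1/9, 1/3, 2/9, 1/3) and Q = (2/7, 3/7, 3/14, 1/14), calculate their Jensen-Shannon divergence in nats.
0.0689 nats

Jensen-Shannon divergence is:
JSD(P||Q) = 0.5 × D_KL(P||M) + 0.5 × D_KL(Q||M)
where M = 0.5 × (P + Q) is the mixture distribution.

M = 0.5 × (1/9, 1/3, 2/9, 1/3) + 0.5 × (2/7, 3/7, 3/14, 1/14) = (0.198413, 8/21, 0.218254, 0.202381)

D_KL(P||M) = 0.0614 nats
D_KL(Q||M) = 0.0763 nats

JSD(P||Q) = 0.5 × 0.0614 + 0.5 × 0.0763 = 0.0689 nats

Unlike KL divergence, JSD is symmetric and bounded: 0 ≤ JSD ≤ log(2).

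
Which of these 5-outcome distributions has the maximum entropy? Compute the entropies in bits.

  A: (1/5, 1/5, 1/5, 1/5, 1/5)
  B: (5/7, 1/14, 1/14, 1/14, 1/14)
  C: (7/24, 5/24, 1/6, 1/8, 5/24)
A

For a discrete distribution over n outcomes, entropy is maximized by the uniform distribution.

Computing entropies:
H(A) = 2.3219 bits
H(B) = 1.4345 bits
H(C) = 2.2672 bits

The uniform distribution (where all probabilities equal 1/5) achieves the maximum entropy of log_2(5) = 2.3219 bits.

Distribution A has the highest entropy.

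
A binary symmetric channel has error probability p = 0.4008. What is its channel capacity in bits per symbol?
0.0286 bits

For a binary symmetric channel (BSC) with error probability p:
Capacity C = 1 - H(p) bits per symbol

where H(p) = -p log₂(p) - (1-p) log₂(1-p) is the binary entropy function.

H(0.4008) = 0.9714 bits
C = 1 - 0.9714 = 0.0286 bits per symbol

This means we can reliably transmit up to 0.0286 bits of information per channel use.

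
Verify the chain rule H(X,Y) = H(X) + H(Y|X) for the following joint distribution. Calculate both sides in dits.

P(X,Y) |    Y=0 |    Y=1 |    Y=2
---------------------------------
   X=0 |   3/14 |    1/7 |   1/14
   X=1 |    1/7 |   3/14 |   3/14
H(X,Y) = 0.7534, H(X) = 0.2966, H(Y|X) = 0.4568 (all in dits)

Chain rule: H(X,Y) = H(X) + H(Y|X)

Left side — joint entropy directly:
H(X,Y) = -Σ p(x,y) log p(x,y) = 0.7534 dits

Right side — compute H(Y|X) from the conditional distributions:
P(X) = (3/7, 4/7), so H(X) = 0.2966 dits
H(Y|X) = Σ_x P(X=x) · H(Y|X=x):
  P(Y|X=0) = (1/2, 1/3, 1/6), H(Y|X=0) = 0.4392, weight P(X=0) = 3/7
  P(Y|X=1) = (1/4, 3/8, 3/8), H(Y|X=1) = 0.4700, weight P(X=1) = 4/7
H(Y|X) = 0.4568 dits

H(X) + H(Y|X) = 0.2966 + 0.4568 = 0.7534 dits

Both sides equal 0.7534 dits. ✓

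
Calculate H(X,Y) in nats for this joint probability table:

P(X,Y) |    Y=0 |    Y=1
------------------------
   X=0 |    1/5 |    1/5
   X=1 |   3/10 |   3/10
1.3662 nats

Joint entropy is H(X,Y) = -Σ_{x,y} p(x,y) log p(x,y).

Summing over all non-zero entries:
H(X,Y) = -[1/5·log_e(1/5) + 1/5·log_e(1/5) + 3/10·log_e(3/10) + 3/10·log_e(3/10)]
H(X,Y) = 1.3662 nats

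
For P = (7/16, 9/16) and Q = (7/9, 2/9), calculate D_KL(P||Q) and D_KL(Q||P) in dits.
D_KL(P||Q) = 0.1176, D_KL(Q||P) = 0.1047

KL divergence is not symmetric: D_KL(P||Q) ≠ D_KL(Q||P) in general.

D_KL(P||Q) = 0.1176 dits
D_KL(Q||P) = 0.1047 dits

No, they are not equal!

This asymmetry is why KL divergence is not a true distance metric.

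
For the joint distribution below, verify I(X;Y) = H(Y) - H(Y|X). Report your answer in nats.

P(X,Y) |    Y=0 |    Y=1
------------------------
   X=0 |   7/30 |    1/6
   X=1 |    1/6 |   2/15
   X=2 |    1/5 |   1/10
I(X;Y) = 0.0043 nats

Mutual information has multiple equivalent forms:
- I(X;Y) = H(X) - H(X|Y)
- I(X;Y) = H(Y) - H(Y|X)
- I(X;Y) = H(X) + H(Y) - H(X,Y)

Computing all quantities:
H(X) = 1.0889, H(Y) = 0.6730, H(X,Y) = 1.7576
H(X|Y) = 1.0846, H(Y|X) = 0.6687

Verification:
H(X) - H(X|Y) = 1.0889 - 1.0846 = 0.0043
H(Y) - H(Y|X) = 0.6730 - 0.6687 = 0.0043
H(X) + H(Y) - H(X,Y) = 1.0889 + 0.6730 - 1.7576 = 0.0043

All forms give I(X;Y) = 0.0043 nats. ✓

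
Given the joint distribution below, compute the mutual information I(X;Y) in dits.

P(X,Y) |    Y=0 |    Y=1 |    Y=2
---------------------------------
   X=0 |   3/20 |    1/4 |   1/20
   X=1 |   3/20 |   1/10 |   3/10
0.0553 dits

Mutual information: I(X;Y) = H(X) + H(Y) - H(X,Y)

Marginals:
P(X) = (9/20, 11/20), H(X) = 0.2989 dits
P(Y) = (3/10, 7/20, 7/20), H(Y) = 0.4760 dits

Joint entropy: H(X,Y) = 0.7196 dits

I(X;Y) = 0.2989 + 0.4760 - 0.7196 = 0.0553 dits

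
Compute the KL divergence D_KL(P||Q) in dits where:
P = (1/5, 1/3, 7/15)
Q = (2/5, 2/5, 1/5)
0.0851 dits

KL divergence: D_KL(P||Q) = Σ p(x) log(p(x)/q(x))

Computing term by term:
  x=0: 1/5 × log_10[(1/5)/(2/5)] = 1/5 × -0.3010 = -0.0602
  x=1: 1/3 × log_10[(1/3)/(2/5)] = 1/3 × -0.0792 = -0.0264
  x=2: 7/15 × log_10[(7/15)/(1/5)] = 7/15 × 0.3680 = 0.1717

D_KL(P||Q) = 0.0851 dits

Note: KL divergence is always non-negative and equals 0 iff P = Q.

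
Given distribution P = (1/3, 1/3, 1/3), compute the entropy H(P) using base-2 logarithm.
1.5850 bits

Shannon entropy is H(X) = -Σ p(x) log p(x).

For P = (1/3, 1/3, 1/3):
H = -1/3 × log_2(1/3) -1/3 × log_2(1/3) -1/3 × log_2(1/3)
H = 1.5850 bits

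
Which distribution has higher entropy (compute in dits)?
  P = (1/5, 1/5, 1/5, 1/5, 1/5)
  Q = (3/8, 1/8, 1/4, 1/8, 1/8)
P

Computing entropies in dits:
H(P) = 0.6990
H(Q) = 0.6489

Distribution P has higher entropy.

Intuition: The distribution closer to uniform (more spread out) has higher entropy.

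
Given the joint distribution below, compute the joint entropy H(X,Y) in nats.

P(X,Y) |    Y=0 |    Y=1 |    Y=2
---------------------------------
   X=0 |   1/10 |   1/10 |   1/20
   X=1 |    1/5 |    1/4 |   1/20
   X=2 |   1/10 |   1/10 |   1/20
2.0389 nats

Joint entropy is H(X,Y) = -Σ_{x,y} p(x,y) log p(x,y).

Summing over all non-zero entries:
H(X,Y) = -[1/10·log_e(1/10) + 1/10·log_e(1/10) + 1/20·log_e(1/20) + 1/5·log_e(1/5) + 1/4·log_e(1/4) + 1/20·log_e(1/20) + 1/10·log_e(1/10) + 1/10·log_e(1/10) + 1/20·log_e(1/20)]
H(X,Y) = 2.0389 nats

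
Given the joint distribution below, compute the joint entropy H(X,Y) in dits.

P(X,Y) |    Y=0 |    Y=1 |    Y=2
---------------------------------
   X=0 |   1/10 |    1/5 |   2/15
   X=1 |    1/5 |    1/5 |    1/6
0.7657 dits

Joint entropy is H(X,Y) = -Σ_{x,y} p(x,y) log p(x,y).

Summing over all non-zero entries:
H(X,Y) = -[1/10·log_10(1/10) + 1/5·log_10(1/5) + 2/15·log_10(2/15) + 1/5·log_10(1/5) + 1/5·log_10(1/5) + 1/6·log_10(1/6)]
H(X,Y) = 0.7657 dits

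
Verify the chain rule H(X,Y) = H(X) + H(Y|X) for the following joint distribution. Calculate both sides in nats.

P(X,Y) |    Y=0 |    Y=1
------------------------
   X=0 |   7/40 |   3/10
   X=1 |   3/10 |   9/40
H(X,Y) = 1.3630, H(X) = 0.6919, H(Y|X) = 0.6711 (all in nats)

Chain rule: H(X,Y) = H(X) + H(Y|X)

Left side — joint entropy directly:
H(X,Y) = -Σ p(x,y) log p(x,y) = 1.3630 nats

Right side — compute H(Y|X) from the conditional distributions:
P(X) = (19/40, 21/40), so H(X) = 0.6919 nats
H(Y|X) = Σ_x P(X=x) · H(Y|X=x):
  P(Y|X=0) = (7/19, 12/19), H(Y|X=0) = 0.6581, weight P(X=0) = 19/40
  P(Y|X=1) = (4/7, 3/7), H(Y|X=1) = 0.6829, weight P(X=1) = 21/40
H(Y|X) = 0.6711 nats

H(X) + H(Y|X) = 0.6919 + 0.6711 = 1.3630 nats

Both sides equal 1.3630 nats. ✓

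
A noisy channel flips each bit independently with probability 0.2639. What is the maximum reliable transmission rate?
0.1674 bits

For a binary symmetric channel (BSC) with error probability p:
Capacity C = 1 - H(p) bits per symbol

where H(p) = -p log₂(p) - (1-p) log₂(1-p) is the binary entropy function.

H(0.2639) = 0.8326 bits
C = 1 - 0.8326 = 0.1674 bits per symbol

This means we can reliably transmit up to 0.1674 bits of information per channel use.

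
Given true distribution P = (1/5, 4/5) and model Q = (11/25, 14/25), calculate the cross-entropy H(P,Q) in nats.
0.6281 nats

Cross-entropy: H(P,Q) = -Σ p(x) log q(x)

Alternatively: H(P,Q) = H(P) + D_KL(P||Q)
H(P) = 0.5004 nats
D_KL(P||Q) = 0.1276 nats

H(P,Q) = 0.5004 + 0.1276 = 0.6281 nats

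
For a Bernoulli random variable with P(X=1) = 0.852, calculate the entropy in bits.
0.6048 bits

The binary entropy function is:
H(p) = -p log(p) - (1-p) log(1-p)

H(0.852) = -0.852 × log_2(0.852) - 0.148 × log_2(0.148)
H(0.852) = 0.6048 bits

Note: Binary entropy is maximized at p=0.5 (H=1 bit) and minimized at p=0 or p=1 (H=0).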